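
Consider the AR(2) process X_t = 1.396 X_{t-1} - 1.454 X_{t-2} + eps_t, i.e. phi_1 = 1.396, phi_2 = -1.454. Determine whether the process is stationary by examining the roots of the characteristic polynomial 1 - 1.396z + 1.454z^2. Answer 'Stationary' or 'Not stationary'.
\text{Not stationary}

The AR(p) characteristic polynomial is P(z) = 1 - 1.396z + 1.454z^2.
Stationarity requires all roots to lie outside the unit circle, i.e. |z| > 1 for every root.
Set 1 + (-1.396) z + (1.454) z^2 = 0, i.e. a z^2 + b z + c = 0 with a = 1.454, b = -1.396, c = 1.
Discriminant D = b^2 - 4ac = (-1.396)^2 - 4*(1.454)*1 = 1.948816 - (5.816) = -3.867184.
D < 0, so the roots are the complex-conjugate pair z = (-b +/- i sqrt(-D)) / (2a) = 0.4801 +/- 0.6762i.
For a conjugate pair |z|^2 = z * conj(z) = (product of roots) = c/a = 1/(1.454) = 0.687758, so |z| = sqrt(0.687758) = 0.8293 for both roots.
Moduli of all roots: 0.8293, 0.8293.
All moduli strictly greater than 1? No.
Verdict: Not stationary.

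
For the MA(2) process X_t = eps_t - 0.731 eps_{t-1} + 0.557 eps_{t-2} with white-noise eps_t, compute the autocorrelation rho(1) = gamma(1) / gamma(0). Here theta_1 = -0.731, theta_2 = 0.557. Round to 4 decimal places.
\rho(1) = -0.6170

For an MA(q) process with theta_0 = 1, the autocovariance is
  gamma(k) = sigma^2 * sum_{i=0..q-k} theta_i * theta_{i+k},
and rho(k) = gamma(k) / gamma(0). Sigma^2 cancels.
  numerator   = (1)*(-0.731) + (-0.731)*(0.557) = -1.138167.
  denominator = (1)^2 + (-0.731)^2 + (0.557)^2 = 1.84461.
  rho(1) = -1.138167 / 1.84461 = -0.6170.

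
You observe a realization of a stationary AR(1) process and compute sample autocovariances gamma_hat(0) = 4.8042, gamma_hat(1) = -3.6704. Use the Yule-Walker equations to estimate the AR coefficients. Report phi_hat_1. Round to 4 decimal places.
\hat\phi_{1} = -0.7640

The Yule-Walker equations for an AR(p) process read, in matrix form,
  Gamma_p phi = r_p,   with   (Gamma_p)_{ij} = gamma(|i - j|),
                       (r_p)_i = gamma(i),   i,j = 1..p.
Substitute the sample gammas (Toeplitz matrix and right-hand side of size 1):
  Gamma_p = [[4.8042]]
  r_p     = [-3.6704]
With p = 1 this is the single equation gamma(0) phi_1 = gamma(1):
  phi_hat_1 = gamma(1) / gamma(0) = -3.6704 / 4.8042 = -0.7640.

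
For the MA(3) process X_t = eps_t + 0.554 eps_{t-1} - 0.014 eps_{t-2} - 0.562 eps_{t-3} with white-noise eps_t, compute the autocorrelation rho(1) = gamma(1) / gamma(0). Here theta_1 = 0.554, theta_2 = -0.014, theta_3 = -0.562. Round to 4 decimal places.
\rho(1) = 0.3414

For an MA(q) process with theta_0 = 1, the autocovariance is
  gamma(k) = sigma^2 * sum_{i=0..q-k} theta_i * theta_{i+k},
and rho(k) = gamma(k) / gamma(0). Sigma^2 cancels.
  numerator   = (1)*(0.554) + (0.554)*(-0.014) + (-0.014)*(-0.562) = 0.554112.
  denominator = (1)^2 + (0.554)^2 + (-0.014)^2 + (-0.562)^2 = 1.622956.
  rho(1) = 0.554112 / 1.622956 = 0.3414.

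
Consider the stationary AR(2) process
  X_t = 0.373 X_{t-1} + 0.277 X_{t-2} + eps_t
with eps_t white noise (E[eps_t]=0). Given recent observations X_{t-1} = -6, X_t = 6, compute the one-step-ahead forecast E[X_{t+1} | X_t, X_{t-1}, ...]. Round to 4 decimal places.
E[X_{t+1} \mid \mathcal F_t] = 0.5760

For an AR(p) model X_t = c + sum_i phi_i X_{t-i} + eps_t, the
one-step-ahead conditional mean is
  E[X_{t+1} | X_t, ...] = c + sum_i phi_i X_{t+1-i}.
Substitute known values:
  E[X_{t+1} | ...] = (0.373) * (6) + (0.277) * (-6)
                   = 0.5760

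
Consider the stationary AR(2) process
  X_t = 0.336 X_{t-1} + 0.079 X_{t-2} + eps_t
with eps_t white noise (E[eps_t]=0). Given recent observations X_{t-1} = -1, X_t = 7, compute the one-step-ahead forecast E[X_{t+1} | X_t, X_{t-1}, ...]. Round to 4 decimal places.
E[X_{t+1} \mid \mathcal F_t] = 2.2730

For an AR(p) model X_t = c + sum_i phi_i X_{t-i} + eps_t, the
one-step-ahead conditional mean is
  E[X_{t+1} | X_t, ...] = c + sum_i phi_i X_{t+1-i}.
Substitute known values:
  E[X_{t+1} | ...] = (0.336) * (7) + (0.079) * (-1)
                   = 2.2730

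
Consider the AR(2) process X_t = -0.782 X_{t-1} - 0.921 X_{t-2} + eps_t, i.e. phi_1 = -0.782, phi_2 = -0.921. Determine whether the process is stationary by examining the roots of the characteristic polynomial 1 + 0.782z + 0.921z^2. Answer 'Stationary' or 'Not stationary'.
\text{Stationary}

The AR(p) characteristic polynomial is P(z) = 1 + 0.782z + 0.921z^2.
Stationarity requires all roots to lie outside the unit circle, i.e. |z| > 1 for every root.
Set 1 + (0.782) z + (0.921) z^2 = 0, i.e. a z^2 + b z + c = 0 with a = 0.921, b = 0.782, c = 1.
Discriminant D = b^2 - 4ac = (0.782)^2 - 4*(0.921)*1 = 0.611524 - (3.684) = -3.072476.
D < 0, so the roots are the complex-conjugate pair z = (-b +/- i sqrt(-D)) / (2a) = -0.4245 +/- 0.9516i.
For a conjugate pair |z|^2 = z * conj(z) = (product of roots) = c/a = 1/(0.921) = 1.085776, so |z| = sqrt(1.085776) = 1.042 for both roots.
Moduli of all roots: 1.0420, 1.0420.
All moduli strictly greater than 1? Yes.
Verdict: Stationary.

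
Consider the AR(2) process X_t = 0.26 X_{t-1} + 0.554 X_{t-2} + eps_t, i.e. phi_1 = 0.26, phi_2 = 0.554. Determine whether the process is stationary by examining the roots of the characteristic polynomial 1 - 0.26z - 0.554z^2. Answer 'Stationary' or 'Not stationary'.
\text{Stationary}

The AR(p) characteristic polynomial is P(z) = 1 - 0.26z - 0.554z^2.
Stationarity requires all roots to lie outside the unit circle, i.e. |z| > 1 for every root.
Set 1 + (-0.26) z + (-0.554) z^2 = 0, i.e. a z^2 + b z + c = 0 with a = -0.554, b = -0.26, c = 1.
Discriminant D = b^2 - 4ac = (-0.26)^2 - 4*(-0.554)*1 = 0.0676 - (-2.216) = 2.2836.
D >= 0, so the roots are real: z = (-b +/- sqrt(D)) / (2a) = (0.26 +/- 1.511158) / (-1.108).
  z_1 = (0.26 + 1.511158) / (-1.108) = -1.5985,   |z_1| = 1.5985.
  z_2 = (0.26 - 1.511158) / (-1.108) = 1.1292,   |z_2| = 1.1292.
Moduli of all roots: 1.5985, 1.1292.
All moduli strictly greater than 1? Yes.
Verdict: Stationary.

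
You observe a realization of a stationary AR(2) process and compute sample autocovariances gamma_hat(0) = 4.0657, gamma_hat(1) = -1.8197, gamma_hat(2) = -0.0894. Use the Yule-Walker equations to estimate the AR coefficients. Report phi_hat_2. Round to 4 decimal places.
\hat\phi_{2} = -0.2780

The Yule-Walker equations for an AR(p) process read, in matrix form,
  Gamma_p phi = r_p,   with   (Gamma_p)_{ij} = gamma(|i - j|),
                       (r_p)_i = gamma(i),   i,j = 1..p.
Substitute the sample gammas (Toeplitz matrix and right-hand side of size 2):
  Gamma_p = [[4.0657, -1.8197], [-1.8197, 4.0657]]
  r_p     = [-1.8197, -0.0894]
Written out:
  4.0657 phi_1 - 1.8197 phi_2 = -1.8197
  -1.8197 phi_1 + 4.0657 phi_2 = -0.0894
Solve by Cramer's rule:
  det = gamma(0)^2 - gamma(1)^2 = (4.0657)^2 - (-1.8197)^2 = 16.52991649 - 3.31130809 = 13.2186084
  phi_hat_1 = [gamma(1) gamma(0) - gamma(1) gamma(2)] / det = [(-1.8197)(4.0657) - (-1.8197)(-0.0894)] / 13.2186084 = -7.56103547 / 13.2186084 = -0.572
  phi_hat_2 = [gamma(0) gamma(2) - gamma(1)^2] / det = [(4.0657)(-0.0894) - (-1.8197)^2] / 13.2186084 = -3.67478167 / 13.2186084 = -0.278
So phi_hat = [-0.5720, -0.2780].
Therefore phi_hat_2 = -0.2780.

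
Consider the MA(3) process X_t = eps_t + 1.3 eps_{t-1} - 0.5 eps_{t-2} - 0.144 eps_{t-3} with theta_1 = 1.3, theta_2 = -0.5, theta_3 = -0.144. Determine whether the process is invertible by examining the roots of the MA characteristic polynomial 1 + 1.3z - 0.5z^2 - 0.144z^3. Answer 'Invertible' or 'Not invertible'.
\text{Not invertible}

The MA(q) characteristic polynomial is P(z) = 1 + 1.3z - 0.5z^2 - 0.144z^3.
Invertibility requires all roots to lie outside the unit circle, i.e. |z| > 1 for every root.
Degree 3: look for a simple real root z0 first, then factor out (1 - z/z0) and solve the remaining quadratic.
Testing z0 = -5: P(-5) = 1 + (1.3)(-5) + (-0.5)(-5)^2 + (-0.144)(-5)^3
  = 1 + (-6.5) + (-12.5) + (18) = 0.  So z_0 = -5 is a root, |z_0| = 5.
Divide out the factor (1 + 0.2 z) = (1 - z/z0) (since 1/z0 = -0.2):
  P(z) = (1 + 0.2 z)(1 + (1.1) z + (-0.72) z^2)
  [check: z-coef 1.1 - (-0.2) = 1.3; z^2-coef -0.72 - (-0.2)(1.1) = -0.5; z^3-coef -(-0.2)(-0.72) = -0.144.]
Remaining roots from the quadratic factor 1 + (1.1) z + (-0.72) z^2:
  Set 1 + (1.1) z + (-0.72) z^2 = 0, i.e. a z^2 + b z + c = 0 with a = -0.72, b = 1.1, c = 1.
  Discriminant D = b^2 - 4ac = (1.1)^2 - 4*(-0.72)*1 = 1.21 - (-2.88) = 4.09.
  D >= 0, so the roots are real: z = (-b +/- sqrt(D)) / (2a) = (-1.1 +/- 2.022375) / (-1.44).
    z_1 = (-1.1 + 2.022375) / (-1.44) = -0.6405,   |z_1| = 0.6405.
    z_2 = (-1.1 - 2.022375) / (-1.44) = 2.1683,   |z_2| = 2.1683.
Moduli of all roots: 5.0000, 0.6405, 2.1683.
All moduli strictly greater than 1? No.
Verdict: Not invertible.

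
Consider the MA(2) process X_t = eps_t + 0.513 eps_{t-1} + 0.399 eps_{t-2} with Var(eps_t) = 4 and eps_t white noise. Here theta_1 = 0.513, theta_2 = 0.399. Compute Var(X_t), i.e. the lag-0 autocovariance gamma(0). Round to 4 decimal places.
\gamma(0) = 5.6895

For an MA(q) process X_t = eps_t + sum_i theta_i eps_{t-i} with
Var(eps_t) = sigma^2, the variance is
  gamma(0) = sigma^2 * (1 + sum_i theta_i^2).
  sum_i theta_i^2 = (0.513)^2 + (0.399)^2 = 0.263169 + 0.159201 = 0.42237.
  gamma(0) = 4 * (1 + 0.42237) = 4 * 1.42237 = 5.68948, which rounds to 5.6895.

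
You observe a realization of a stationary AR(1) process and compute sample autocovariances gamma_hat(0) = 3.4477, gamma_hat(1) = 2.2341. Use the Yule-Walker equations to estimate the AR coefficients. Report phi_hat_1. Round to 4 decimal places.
\hat\phi_{1} = 0.6480

The Yule-Walker equations for an AR(p) process read, in matrix form,
  Gamma_p phi = r_p,   with   (Gamma_p)_{ij} = gamma(|i - j|),
                       (r_p)_i = gamma(i),   i,j = 1..p.
Substitute the sample gammas (Toeplitz matrix and right-hand side of size 1):
  Gamma_p = [[3.4477]]
  r_p     = [2.2341]
With p = 1 this is the single equation gamma(0) phi_1 = gamma(1):
  phi_hat_1 = gamma(1) / gamma(0) = 2.2341 / 3.4477 = 0.6480.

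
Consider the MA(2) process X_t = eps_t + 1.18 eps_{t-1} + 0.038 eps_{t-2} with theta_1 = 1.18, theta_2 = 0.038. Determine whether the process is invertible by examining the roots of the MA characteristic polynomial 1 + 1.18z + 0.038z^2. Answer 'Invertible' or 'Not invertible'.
\text{Not invertible}

The MA(q) characteristic polynomial is P(z) = 1 + 1.18z + 0.038z^2.
Invertibility requires all roots to lie outside the unit circle, i.e. |z| > 1 for every root.
Set 1 + (1.18) z + (0.038) z^2 = 0, i.e. a z^2 + b z + c = 0 with a = 0.038, b = 1.18, c = 1.
Discriminant D = b^2 - 4ac = (1.18)^2 - 4*(0.038)*1 = 1.3924 - (0.152) = 1.2404.
D >= 0, so the roots are real: z = (-b +/- sqrt(D)) / (2a) = (-1.18 +/- 1.113732) / (0.076).
  z_1 = (-1.18 + 1.113732) / (0.076) = -0.8719,   |z_1| = 0.8719.
  z_2 = (-1.18 - 1.113732) / (0.076) = -30.1807,   |z_2| = 30.1807.
Moduli of all roots: 0.8719, 30.1807.
All moduli strictly greater than 1? No.
Verdict: Not invertible.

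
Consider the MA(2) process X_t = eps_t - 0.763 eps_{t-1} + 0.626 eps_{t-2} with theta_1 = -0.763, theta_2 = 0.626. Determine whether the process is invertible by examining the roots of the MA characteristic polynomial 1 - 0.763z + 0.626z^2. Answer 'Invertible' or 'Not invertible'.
\text{Invertible}

The MA(q) characteristic polynomial is P(z) = 1 - 0.763z + 0.626z^2.
Invertibility requires all roots to lie outside the unit circle, i.e. |z| > 1 for every root.
Set 1 + (-0.763) z + (0.626) z^2 = 0, i.e. a z^2 + b z + c = 0 with a = 0.626, b = -0.763, c = 1.
Discriminant D = b^2 - 4ac = (-0.763)^2 - 4*(0.626)*1 = 0.582169 - (2.504) = -1.921831.
D < 0, so the roots are the complex-conjugate pair z = (-b +/- i sqrt(-D)) / (2a) = 0.6094 +/- 1.1073i.
For a conjugate pair |z|^2 = z * conj(z) = (product of roots) = c/a = 1/(0.626) = 1.597444, so |z| = sqrt(1.597444) = 1.2639 for both roots.
Moduli of all roots: 1.2639, 1.2639.
All moduli strictly greater than 1? Yes.
Verdict: Invertible.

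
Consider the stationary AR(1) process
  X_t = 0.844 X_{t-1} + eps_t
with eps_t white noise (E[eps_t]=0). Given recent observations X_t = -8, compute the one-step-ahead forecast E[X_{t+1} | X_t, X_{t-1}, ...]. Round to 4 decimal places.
E[X_{t+1} \mid \mathcal F_t] = -6.7520

For an AR(p) model X_t = c + sum_i phi_i X_{t-i} + eps_t, the
one-step-ahead conditional mean is
  E[X_{t+1} | X_t, ...] = c + sum_i phi_i X_{t+1-i}.
Substitute known values:
  E[X_{t+1} | ...] = (0.844) * (-8)
                   = -6.7520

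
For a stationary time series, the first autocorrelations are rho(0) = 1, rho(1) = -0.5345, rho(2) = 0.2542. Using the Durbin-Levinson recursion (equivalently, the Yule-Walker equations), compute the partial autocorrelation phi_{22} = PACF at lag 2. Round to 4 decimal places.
\phi_{22} = -0.0441

The PACF at lag k is phi_{kk}, the last component of the solution
to the Yule-Walker system G_k phi = r_k where
  (G_k)_{ij} = rho(|i - j|), (r_k)_i = rho(i), i,j = 1..k.
Equivalently, Durbin-Levinson gives phi_{kk} iteratively:
  phi_{11} = rho(1)
  phi_{kk} = [rho(k) - sum_{j=1..k-1} phi_{k-1,j} rho(k-j)]
            / [1 - sum_{j=1..k-1} phi_{k-1,j} rho(j)],
  phi_{k,j} = phi_{k-1,j} - phi_{kk} phi_{k-1,k-j},  j = 1..k-1.
Step k = 1:
  phi_11 = rho(1) = -0.5345.
Step k = 2:
  phi_22 = [rho(2) - phi_11 rho(1)] / [1 - phi_11 rho(1)] = [0.2542 - (-0.5345)(-0.5345)] / [1 - (-0.5345)(-0.5345)]
         = -0.03149025 / 0.71430975 = -0.0441.
Therefore phi_{22} = -0.0441.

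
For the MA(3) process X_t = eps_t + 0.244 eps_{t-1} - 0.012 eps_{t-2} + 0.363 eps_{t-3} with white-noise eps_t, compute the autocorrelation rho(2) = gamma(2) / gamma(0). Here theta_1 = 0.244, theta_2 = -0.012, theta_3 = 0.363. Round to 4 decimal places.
\rho(2) = 0.0643

For an MA(q) process with theta_0 = 1, the autocovariance is
  gamma(k) = sigma^2 * sum_{i=0..q-k} theta_i * theta_{i+k},
and rho(k) = gamma(k) / gamma(0). Sigma^2 cancels.
  numerator   = (1)*(-0.012) + (0.244)*(0.363) = 0.076572.
  denominator = (1)^2 + (0.244)^2 + (-0.012)^2 + (0.363)^2 = 1.191449.
  rho(2) = 0.076572 / 1.191449 = 0.0643.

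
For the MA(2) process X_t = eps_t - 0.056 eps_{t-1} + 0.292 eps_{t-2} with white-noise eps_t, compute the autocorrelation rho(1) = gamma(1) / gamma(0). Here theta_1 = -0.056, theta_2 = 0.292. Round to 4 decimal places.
\rho(1) = -0.0665

For an MA(q) process with theta_0 = 1, the autocovariance is
  gamma(k) = sigma^2 * sum_{i=0..q-k} theta_i * theta_{i+k},
and rho(k) = gamma(k) / gamma(0). Sigma^2 cancels.
  numerator   = (1)*(-0.056) + (-0.056)*(0.292) = -0.072352.
  denominator = (1)^2 + (-0.056)^2 + (0.292)^2 = 1.0884.
  rho(1) = -0.072352 / 1.0884 = -0.0665.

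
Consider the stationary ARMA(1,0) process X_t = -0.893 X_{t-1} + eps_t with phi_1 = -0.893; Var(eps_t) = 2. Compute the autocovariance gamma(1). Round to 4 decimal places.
\gamma(1) = -8.8175

Multiply the model equation by X_{t-k} and take expectations. With theta_0 = psi_0 = 1 and psi_j the MA(infinity) weights, this gives
  gamma(k) - sum_i phi_i gamma(k-i) = c_k,
  c_k = sigma^2 * sum_{j=k..q} theta_j psi_{j-k}   (c_k = 0 for k > q),
using gamma(-m) = gamma(m).
Pure AR (q = 0): c_0 = sigma^2 = 2, c_k = 0 for k >= 1.
Equations for k = 0 and k = 1 (AR order 1):
  gamma(0) = phi_1 gamma(1) + c_0
  gamma(1) = phi_1 gamma(0) + c_1
Substituting the second into the first: gamma(0) (1 - phi_1^2) = c_0 + phi_1 c_1, so
  gamma(0) = c_0 / (1 - phi_1^2) = 2 / (1 - (-0.893)^2) = 2 / 0.202551 = 9.874056.
  gamma(1) = phi_1 gamma(0) = (-0.893)(9.874056) = -8.817532.
Therefore gamma(1) = -8.8175 (to 4 decimal places).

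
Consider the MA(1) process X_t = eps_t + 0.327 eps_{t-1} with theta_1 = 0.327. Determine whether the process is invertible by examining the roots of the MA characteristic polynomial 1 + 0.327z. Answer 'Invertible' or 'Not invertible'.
\text{Invertible}

The MA(q) characteristic polynomial is P(z) = 1 + 0.327z.
Invertibility requires all roots to lie outside the unit circle, i.e. |z| > 1 for every root.
This is linear in z: 1 + (0.327) z = 0  =>  z = -1/(0.327) = -3.058104,  |z| = 3.058104.
Moduli of all roots: 3.0581.
All moduli strictly greater than 1? Yes.
Verdict: Invertible.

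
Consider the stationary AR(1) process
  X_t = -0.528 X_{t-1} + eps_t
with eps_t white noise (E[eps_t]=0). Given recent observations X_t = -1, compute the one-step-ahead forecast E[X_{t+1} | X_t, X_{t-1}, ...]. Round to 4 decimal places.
E[X_{t+1} \mid \mathcal F_t] = 0.5280

For an AR(p) model X_t = c + sum_i phi_i X_{t-i} + eps_t, the
one-step-ahead conditional mean is
  E[X_{t+1} | X_t, ...] = c + sum_i phi_i X_{t+1-i}.
Substitute known values:
  E[X_{t+1} | ...] = (-0.528) * (-1)
                   = 0.5280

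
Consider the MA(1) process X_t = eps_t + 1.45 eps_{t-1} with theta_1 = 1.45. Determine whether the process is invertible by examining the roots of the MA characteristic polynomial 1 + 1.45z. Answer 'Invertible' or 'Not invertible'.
\text{Not invertible}

The MA(q) characteristic polynomial is P(z) = 1 + 1.45z.
Invertibility requires all roots to lie outside the unit circle, i.e. |z| > 1 for every root.
This is linear in z: 1 + (1.45) z = 0  =>  z = -1/(1.45) = -0.689655,  |z| = 0.689655.
Moduli of all roots: 0.6897.
All moduli strictly greater than 1? No.
Verdict: Not invertible.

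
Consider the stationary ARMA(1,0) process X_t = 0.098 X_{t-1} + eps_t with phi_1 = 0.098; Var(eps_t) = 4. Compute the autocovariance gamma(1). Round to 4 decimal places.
\gamma(1) = 0.3958

Multiply the model equation by X_{t-k} and take expectations. With theta_0 = psi_0 = 1 and psi_j the MA(infinity) weights, this gives
  gamma(k) - sum_i phi_i gamma(k-i) = c_k,
  c_k = sigma^2 * sum_{j=k..q} theta_j psi_{j-k}   (c_k = 0 for k > q),
using gamma(-m) = gamma(m).
Pure AR (q = 0): c_0 = sigma^2 = 4, c_k = 0 for k >= 1.
Equations for k = 0 and k = 1 (AR order 1):
  gamma(0) = phi_1 gamma(1) + c_0
  gamma(1) = phi_1 gamma(0) + c_1
Substituting the second into the first: gamma(0) (1 - phi_1^2) = c_0 + phi_1 c_1, so
  gamma(0) = c_0 / (1 - phi_1^2) = 4 / (1 - (0.098)^2) = 4 / 0.990396 = 4.038789.
  gamma(1) = phi_1 gamma(0) = (0.098)(4.038789) = 0.395801.
Therefore gamma(1) = 0.3958 (to 4 decimal places).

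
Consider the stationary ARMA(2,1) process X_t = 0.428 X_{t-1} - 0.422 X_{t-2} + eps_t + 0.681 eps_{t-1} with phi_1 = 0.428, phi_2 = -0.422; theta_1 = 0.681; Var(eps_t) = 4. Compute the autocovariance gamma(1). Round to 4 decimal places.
\gamma(1) = 4.9336

Multiply the model equation by X_{t-k} and take expectations. With theta_0 = psi_0 = 1 and psi_j the MA(infinity) weights, this gives
  gamma(k) - sum_i phi_i gamma(k-i) = c_k,
  c_k = sigma^2 * sum_{j=k..q} theta_j psi_{j-k}   (c_k = 0 for k > q),
using gamma(-m) = gamma(m).
psi-weights needed (psi_j = theta_j + sum_i phi_i psi_{j-i}):
  psi_1 = theta_1 + phi_1 = 0.681 + (0.428) = 1.109
Right-hand sides:
  c_0 = sigma^2 (1 + theta_1 psi_1) = 4 * (1 + (0.681)(1.109)) = 4 * 1.755229 = 7.020916
  c_1 = sigma^2 theta_1 = 4 * (0.681) = 2.724
  c_2 = 0
Equations for k = 0, 1, 2 (AR order 2, c_2 = 0):
  (E0) gamma(0) = phi_1 gamma(1) + phi_2 gamma(2) + c_0
  (E1) gamma(1) = phi_1 gamma(0) + phi_2 gamma(1) + c_1
  (E2) gamma(2) = phi_1 gamma(1) + phi_2 gamma(0)
From (E1): gamma(1) = A gamma(0) + B with
  A = phi_1 / (1 - phi_2) = 0.428 / 1.422 = 0.300985,   B = c_1 / (1 - phi_2) = 2.724 / 1.422 = 1.915612.
Insert (E2) into (E0): gamma(0) (1 - phi_2^2) = phi_1 (1 + phi_2) gamma(1) + c_0.
  phi_1 (1 + phi_2) = (0.428)(0.578) = 0.247384,   1 - phi_2^2 = 0.821916.
Replace gamma(1) by A gamma(0) + B and collect gamma(0):
  gamma(0) [0.821916 - (0.247384)(0.300985)] = (0.247384)(1.915612) + 7.020916
  gamma(0) * 0.747457 = 7.494808
  gamma(0) = 7.494808 / 0.747457 = 10.027072.
  gamma(1) = A gamma(0) + B = (0.300985)(10.027072) + (1.915612) = 4.933605.
Therefore gamma(1) = 4.9336 (to 4 decimal places).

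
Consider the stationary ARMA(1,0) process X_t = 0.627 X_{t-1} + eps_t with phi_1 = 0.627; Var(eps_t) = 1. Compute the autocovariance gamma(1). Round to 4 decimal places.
\gamma(1) = 1.0332

Multiply the model equation by X_{t-k} and take expectations. With theta_0 = psi_0 = 1 and psi_j the MA(infinity) weights, this gives
  gamma(k) - sum_i phi_i gamma(k-i) = c_k,
  c_k = sigma^2 * sum_{j=k..q} theta_j psi_{j-k}   (c_k = 0 for k > q),
using gamma(-m) = gamma(m).
Pure AR (q = 0): c_0 = sigma^2 = 1, c_k = 0 for k >= 1.
Equations for k = 0 and k = 1 (AR order 1):
  gamma(0) = phi_1 gamma(1) + c_0
  gamma(1) = phi_1 gamma(0) + c_1
Substituting the second into the first: gamma(0) (1 - phi_1^2) = c_0 + phi_1 c_1, so
  gamma(0) = c_0 / (1 - phi_1^2) = 1 / (1 - (0.627)^2) = 1 / 0.606871 = 1.647797.
  gamma(1) = phi_1 gamma(0) = (0.627)(1.647797) = 1.033168.
Therefore gamma(1) = 1.0332 (to 4 decimal places).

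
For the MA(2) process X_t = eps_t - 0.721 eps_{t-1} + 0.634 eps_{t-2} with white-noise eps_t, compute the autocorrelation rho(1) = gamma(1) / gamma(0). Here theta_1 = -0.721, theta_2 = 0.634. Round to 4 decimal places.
\rho(1) = -0.6130

For an MA(q) process with theta_0 = 1, the autocovariance is
  gamma(k) = sigma^2 * sum_{i=0..q-k} theta_i * theta_{i+k},
and rho(k) = gamma(k) / gamma(0). Sigma^2 cancels.
  numerator   = (1)*(-0.721) + (-0.721)*(0.634) = -1.178114.
  denominator = (1)^2 + (-0.721)^2 + (0.634)^2 = 1.921797.
  rho(1) = -1.178114 / 1.921797 = -0.6130.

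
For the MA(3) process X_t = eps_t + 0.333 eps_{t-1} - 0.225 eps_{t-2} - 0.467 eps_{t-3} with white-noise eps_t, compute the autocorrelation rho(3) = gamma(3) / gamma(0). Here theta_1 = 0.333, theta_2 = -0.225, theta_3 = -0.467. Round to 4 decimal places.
\rho(3) = -0.3385

For an MA(q) process with theta_0 = 1, the autocovariance is
  gamma(k) = sigma^2 * sum_{i=0..q-k} theta_i * theta_{i+k},
and rho(k) = gamma(k) / gamma(0). Sigma^2 cancels.
  numerator   = (1)*(-0.467) = -0.467.
  denominator = (1)^2 + (0.333)^2 + (-0.225)^2 + (-0.467)^2 = 1.379603.
  rho(3) = -0.467 / 1.379603 = -0.3385.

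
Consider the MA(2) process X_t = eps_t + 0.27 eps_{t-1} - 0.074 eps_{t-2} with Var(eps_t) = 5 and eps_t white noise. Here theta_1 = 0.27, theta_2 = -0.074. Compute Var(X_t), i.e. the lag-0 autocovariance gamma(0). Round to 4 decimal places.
\gamma(0) = 5.3919

For an MA(q) process X_t = eps_t + sum_i theta_i eps_{t-i} with
Var(eps_t) = sigma^2, the variance is
  gamma(0) = sigma^2 * (1 + sum_i theta_i^2).
  sum_i theta_i^2 = (0.27)^2 + (-0.074)^2 = 0.0729 + 0.005476 = 0.078376.
  gamma(0) = 5 * (1 + 0.078376) = 5 * 1.078376 = 5.39188, which rounds to 5.3919.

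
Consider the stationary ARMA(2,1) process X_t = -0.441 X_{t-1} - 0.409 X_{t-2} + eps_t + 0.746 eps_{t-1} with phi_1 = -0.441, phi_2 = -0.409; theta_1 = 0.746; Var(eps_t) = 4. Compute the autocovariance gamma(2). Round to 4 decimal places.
\gamma(2) = -2.5061

Multiply the model equation by X_{t-k} and take expectations. With theta_0 = psi_0 = 1 and psi_j the MA(infinity) weights, this gives
  gamma(k) - sum_i phi_i gamma(k-i) = c_k,
  c_k = sigma^2 * sum_{j=k..q} theta_j psi_{j-k}   (c_k = 0 for k > q),
using gamma(-m) = gamma(m).
psi-weights needed (psi_j = theta_j + sum_i phi_i psi_{j-i}):
  psi_1 = theta_1 + phi_1 = 0.746 + (-0.441) = 0.305
Right-hand sides:
  c_0 = sigma^2 (1 + theta_1 psi_1) = 4 * (1 + (0.746)(0.305)) = 4 * 1.22753 = 4.91012
  c_1 = sigma^2 theta_1 = 4 * (0.746) = 2.984
  c_2 = 0
Equations for k = 0, 1, 2 (AR order 2, c_2 = 0):
  (E0) gamma(0) = phi_1 gamma(1) + phi_2 gamma(2) + c_0
  (E1) gamma(1) = phi_1 gamma(0) + phi_2 gamma(1) + c_1
  (E2) gamma(2) = phi_1 gamma(1) + phi_2 gamma(0)
From (E1): gamma(1) = A gamma(0) + B with
  A = phi_1 / (1 - phi_2) = -0.441 / 1.409 = -0.312988,   B = c_1 / (1 - phi_2) = 2.984 / 1.409 = 2.117814.
Insert (E2) into (E0): gamma(0) (1 - phi_2^2) = phi_1 (1 + phi_2) gamma(1) + c_0.
  phi_1 (1 + phi_2) = (-0.441)(0.591) = -0.260631,   1 - phi_2^2 = 0.832719.
Replace gamma(1) by A gamma(0) + B and collect gamma(0):
  gamma(0) [0.832719 - (-0.260631)(-0.312988)] = (-0.260631)(2.117814) + 4.91012
  gamma(0) * 0.751145 = 4.358152
  gamma(0) = 4.358152 / 0.751145 = 5.802014.
  gamma(1) = A gamma(0) + B = (-0.312988)(5.802014) + (2.117814) = 0.301854.
  gamma(2) = phi_1 gamma(1) + phi_2 gamma(0) = (-0.441)(0.301854) + (-0.409)(5.802014) = -2.506141.
Therefore gamma(2) = -2.5061 (to 4 decimal places).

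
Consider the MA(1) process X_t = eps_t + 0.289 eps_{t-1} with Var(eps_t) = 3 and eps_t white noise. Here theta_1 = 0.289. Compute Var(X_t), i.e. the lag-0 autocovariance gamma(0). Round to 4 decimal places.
\gamma(0) = 3.2506

For an MA(q) process X_t = eps_t + sum_i theta_i eps_{t-i} with
Var(eps_t) = sigma^2, the variance is
  gamma(0) = sigma^2 * (1 + sum_i theta_i^2).
  sum_i theta_i^2 = (0.289)^2 = 0.083521.
  gamma(0) = 3 * (1 + 0.083521) = 3 * 1.083521 = 3.250563, which rounds to 3.2506.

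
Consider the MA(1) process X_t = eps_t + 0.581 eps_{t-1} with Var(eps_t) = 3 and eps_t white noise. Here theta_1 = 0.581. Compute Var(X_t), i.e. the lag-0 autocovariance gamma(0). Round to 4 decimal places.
\gamma(0) = 4.0127

For an MA(q) process X_t = eps_t + sum_i theta_i eps_{t-i} with
Var(eps_t) = sigma^2, the variance is
  gamma(0) = sigma^2 * (1 + sum_i theta_i^2).
  sum_i theta_i^2 = (0.581)^2 = 0.337561.
  gamma(0) = 3 * (1 + 0.337561) = 3 * 1.337561 = 4.012683, which rounds to 4.0127.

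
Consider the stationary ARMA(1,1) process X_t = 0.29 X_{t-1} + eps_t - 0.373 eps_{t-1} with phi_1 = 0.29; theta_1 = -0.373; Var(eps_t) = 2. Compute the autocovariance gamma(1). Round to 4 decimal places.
\gamma(1) = -0.1616

Multiply the model equation by X_{t-k} and take expectations. With theta_0 = psi_0 = 1 and psi_j the MA(infinity) weights, this gives
  gamma(k) - sum_i phi_i gamma(k-i) = c_k,
  c_k = sigma^2 * sum_{j=k..q} theta_j psi_{j-k}   (c_k = 0 for k > q),
using gamma(-m) = gamma(m).
psi-weights needed (psi_j = theta_j + sum_i phi_i psi_{j-i}):
  psi_1 = theta_1 + phi_1 = -0.373 + (0.29) = -0.083
Right-hand sides:
  c_0 = sigma^2 (1 + theta_1 psi_1) = 2 * (1 + (-0.373)(-0.083)) = 2 * 1.030959 = 2.061918
  c_1 = sigma^2 theta_1 = 2 * (-0.373) = -0.746
  c_2 = 0
Equations for k = 0 and k = 1 (AR order 1):
  gamma(0) = phi_1 gamma(1) + c_0
  gamma(1) = phi_1 gamma(0) + c_1
Substituting the second into the first: gamma(0) (1 - phi_1^2) = c_0 + phi_1 c_1, so
  gamma(0) = (c_0 + phi_1 c_1) / (1 - phi_1^2) = (2.061918 + (0.29)(-0.746)) / (1 - (0.29)^2) = 1.845578 / 0.9159 = 2.015043.
  gamma(1) = phi_1 gamma(0) + c_1 = (0.29)(2.015043) + (-0.746) = -0.161637.
Therefore gamma(1) = -0.1616 (to 4 decimal places).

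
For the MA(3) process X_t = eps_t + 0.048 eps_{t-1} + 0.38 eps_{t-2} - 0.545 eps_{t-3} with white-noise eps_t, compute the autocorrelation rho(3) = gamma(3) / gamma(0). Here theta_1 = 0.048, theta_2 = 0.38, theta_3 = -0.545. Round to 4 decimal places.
\rho(3) = -0.3775

For an MA(q) process with theta_0 = 1, the autocovariance is
  gamma(k) = sigma^2 * sum_{i=0..q-k} theta_i * theta_{i+k},
and rho(k) = gamma(k) / gamma(0). Sigma^2 cancels.
  numerator   = (1)*(-0.545) = -0.545.
  denominator = (1)^2 + (0.048)^2 + (0.38)^2 + (-0.545)^2 = 1.443729.
  rho(3) = -0.545 / 1.443729 = -0.3775.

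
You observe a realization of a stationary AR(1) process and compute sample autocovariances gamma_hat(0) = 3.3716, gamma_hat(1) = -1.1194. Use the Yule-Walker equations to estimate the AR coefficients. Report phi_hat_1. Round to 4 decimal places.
\hat\phi_{1} = -0.3320

The Yule-Walker equations for an AR(p) process read, in matrix form,
  Gamma_p phi = r_p,   with   (Gamma_p)_{ij} = gamma(|i - j|),
                       (r_p)_i = gamma(i),   i,j = 1..p.
Substitute the sample gammas (Toeplitz matrix and right-hand side of size 1):
  Gamma_p = [[3.3716]]
  r_p     = [-1.1194]
With p = 1 this is the single equation gamma(0) phi_1 = gamma(1):
  phi_hat_1 = gamma(1) / gamma(0) = -1.1194 / 3.3716 = -0.3320.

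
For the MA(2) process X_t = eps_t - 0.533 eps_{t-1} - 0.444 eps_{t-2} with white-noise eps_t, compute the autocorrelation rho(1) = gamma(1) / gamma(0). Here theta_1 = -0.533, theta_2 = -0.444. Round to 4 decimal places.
\rho(1) = -0.2001

For an MA(q) process with theta_0 = 1, the autocovariance is
  gamma(k) = sigma^2 * sum_{i=0..q-k} theta_i * theta_{i+k},
and rho(k) = gamma(k) / gamma(0). Sigma^2 cancels.
  numerator   = (1)*(-0.533) + (-0.533)*(-0.444) = -0.296348.
  denominator = (1)^2 + (-0.533)^2 + (-0.444)^2 = 1.481225.
  rho(1) = -0.296348 / 1.481225 = -0.2001.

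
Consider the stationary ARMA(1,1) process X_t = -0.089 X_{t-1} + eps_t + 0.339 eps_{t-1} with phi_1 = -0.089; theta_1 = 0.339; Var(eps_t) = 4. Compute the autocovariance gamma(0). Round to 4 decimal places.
\gamma(0) = 4.2520

Multiply the model equation by X_{t-k} and take expectations. With theta_0 = psi_0 = 1 and psi_j the MA(infinity) weights, this gives
  gamma(k) - sum_i phi_i gamma(k-i) = c_k,
  c_k = sigma^2 * sum_{j=k..q} theta_j psi_{j-k}   (c_k = 0 for k > q),
using gamma(-m) = gamma(m).
psi-weights needed (psi_j = theta_j + sum_i phi_i psi_{j-i}):
  psi_1 = theta_1 + phi_1 = 0.339 + (-0.089) = 0.25
Right-hand sides:
  c_0 = sigma^2 (1 + theta_1 psi_1) = 4 * (1 + (0.339)(0.25)) = 4 * 1.08475 = 4.339
  c_1 = sigma^2 theta_1 = 4 * (0.339) = 1.356
  c_2 = 0
Equations for k = 0 and k = 1 (AR order 1):
  gamma(0) = phi_1 gamma(1) + c_0
  gamma(1) = phi_1 gamma(0) + c_1
Substituting the second into the first: gamma(0) (1 - phi_1^2) = c_0 + phi_1 c_1, so
  gamma(0) = (c_0 + phi_1 c_1) / (1 - phi_1^2) = (4.339 + (-0.089)(1.356)) / (1 - (-0.089)^2) = 4.218316 / 0.992079 = 4.251996.
Therefore gamma(0) = 4.2520 (to 4 decimal places).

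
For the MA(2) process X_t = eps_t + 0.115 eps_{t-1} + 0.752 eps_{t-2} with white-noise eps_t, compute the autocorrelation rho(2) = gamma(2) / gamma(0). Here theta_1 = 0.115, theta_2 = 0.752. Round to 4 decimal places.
\rho(2) = 0.4763

For an MA(q) process with theta_0 = 1, the autocovariance is
  gamma(k) = sigma^2 * sum_{i=0..q-k} theta_i * theta_{i+k},
and rho(k) = gamma(k) / gamma(0). Sigma^2 cancels.
  numerator   = (1)*(0.752) = 0.752.
  denominator = (1)^2 + (0.115)^2 + (0.752)^2 = 1.578729.
  rho(2) = 0.752 / 1.578729 = 0.4763.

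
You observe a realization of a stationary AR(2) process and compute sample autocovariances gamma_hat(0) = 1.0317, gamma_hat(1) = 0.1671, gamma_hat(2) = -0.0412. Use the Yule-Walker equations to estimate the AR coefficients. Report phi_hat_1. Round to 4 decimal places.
\hat\phi_{1} = 0.1730

The Yule-Walker equations for an AR(p) process read, in matrix form,
  Gamma_p phi = r_p,   with   (Gamma_p)_{ij} = gamma(|i - j|),
                       (r_p)_i = gamma(i),   i,j = 1..p.
Substitute the sample gammas (Toeplitz matrix and right-hand side of size 2):
  Gamma_p = [[1.0317, 0.1671], [0.1671, 1.0317]]
  r_p     = [0.1671, -0.0412]
Written out:
  1.0317 phi_1 + 0.1671 phi_2 = 0.1671
  0.1671 phi_1 + 1.0317 phi_2 = -0.0412
Solve by Cramer's rule:
  det = gamma(0)^2 - gamma(1)^2 = (1.0317)^2 - (0.1671)^2 = 1.06440489 - 0.02792241 = 1.03648248
  phi_hat_1 = [gamma(1) gamma(0) - gamma(1) gamma(2)] / det = [(0.1671)(1.0317) - (0.1671)(-0.0412)] / 1.03648248 = 0.17928159 / 1.03648248 = 0.173
  phi_hat_2 = [gamma(0) gamma(2) - gamma(1)^2] / det = [(1.0317)(-0.0412) - (0.1671)^2] / 1.03648248 = -0.07042845 / 1.03648248 = -0.0679
So phi_hat = [0.1730, -0.0679].
Therefore phi_hat_1 = 0.1730.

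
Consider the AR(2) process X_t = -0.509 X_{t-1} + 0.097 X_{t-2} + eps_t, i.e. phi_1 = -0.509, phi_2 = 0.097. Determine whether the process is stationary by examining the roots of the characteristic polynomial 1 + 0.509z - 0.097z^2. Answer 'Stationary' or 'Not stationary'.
\text{Stationary}

The AR(p) characteristic polynomial is P(z) = 1 + 0.509z - 0.097z^2.
Stationarity requires all roots to lie outside the unit circle, i.e. |z| > 1 for every root.
Set 1 + (0.509) z + (-0.097) z^2 = 0, i.e. a z^2 + b z + c = 0 with a = -0.097, b = 0.509, c = 1.
Discriminant D = b^2 - 4ac = (0.509)^2 - 4*(-0.097)*1 = 0.259081 - (-0.388) = 0.647081.
D >= 0, so the roots are real: z = (-b +/- sqrt(D)) / (2a) = (-0.509 +/- 0.804413) / (-0.194).
  z_1 = (-0.509 + 0.804413) / (-0.194) = -1.5227,   |z_1| = 1.5227.
  z_2 = (-0.509 - 0.804413) / (-0.194) = 6.7702,   |z_2| = 6.7702.
Moduli of all roots: 1.5227, 6.7702.
All moduli strictly greater than 1? Yes.
Verdict: Stationary.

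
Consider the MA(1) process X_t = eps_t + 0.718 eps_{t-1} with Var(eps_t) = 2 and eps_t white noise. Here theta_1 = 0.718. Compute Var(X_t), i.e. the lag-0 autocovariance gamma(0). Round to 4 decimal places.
\gamma(0) = 3.0310

For an MA(q) process X_t = eps_t + sum_i theta_i eps_{t-i} with
Var(eps_t) = sigma^2, the variance is
  gamma(0) = sigma^2 * (1 + sum_i theta_i^2).
  sum_i theta_i^2 = (0.718)^2 = 0.515524.
  gamma(0) = 2 * (1 + 0.515524) = 2 * 1.515524 = 3.031048, which rounds to 3.0310.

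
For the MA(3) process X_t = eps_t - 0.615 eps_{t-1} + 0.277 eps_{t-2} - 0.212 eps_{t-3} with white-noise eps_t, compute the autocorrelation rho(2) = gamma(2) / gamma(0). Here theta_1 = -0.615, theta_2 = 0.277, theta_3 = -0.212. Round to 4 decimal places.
\rho(2) = 0.2716

For an MA(q) process with theta_0 = 1, the autocovariance is
  gamma(k) = sigma^2 * sum_{i=0..q-k} theta_i * theta_{i+k},
and rho(k) = gamma(k) / gamma(0). Sigma^2 cancels.
  numerator   = (1)*(0.277) + (-0.615)*(-0.212) = 0.40738.
  denominator = (1)^2 + (-0.615)^2 + (0.277)^2 + (-0.212)^2 = 1.499898.
  rho(2) = 0.40738 / 1.499898 = 0.2716.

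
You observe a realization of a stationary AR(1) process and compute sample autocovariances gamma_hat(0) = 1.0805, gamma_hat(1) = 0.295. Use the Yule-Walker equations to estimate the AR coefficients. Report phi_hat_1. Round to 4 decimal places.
\hat\phi_{1} = 0.2730

The Yule-Walker equations for an AR(p) process read, in matrix form,
  Gamma_p phi = r_p,   with   (Gamma_p)_{ij} = gamma(|i - j|),
                       (r_p)_i = gamma(i),   i,j = 1..p.
Substitute the sample gammas (Toeplitz matrix and right-hand side of size 1):
  Gamma_p = [[1.0805]]
  r_p     = [0.295]
With p = 1 this is the single equation gamma(0) phi_1 = gamma(1):
  phi_hat_1 = gamma(1) / gamma(0) = 0.295 / 1.0805 = 0.2730.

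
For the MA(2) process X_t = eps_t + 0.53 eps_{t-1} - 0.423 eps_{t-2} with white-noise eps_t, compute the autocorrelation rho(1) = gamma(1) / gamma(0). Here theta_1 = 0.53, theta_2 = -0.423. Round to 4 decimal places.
\rho(1) = 0.2095

For an MA(q) process with theta_0 = 1, the autocovariance is
  gamma(k) = sigma^2 * sum_{i=0..q-k} theta_i * theta_{i+k},
and rho(k) = gamma(k) / gamma(0). Sigma^2 cancels.
  numerator   = (1)*(0.53) + (0.53)*(-0.423) = 0.30581.
  denominator = (1)^2 + (0.53)^2 + (-0.423)^2 = 1.459829.
  rho(1) = 0.30581 / 1.459829 = 0.2095.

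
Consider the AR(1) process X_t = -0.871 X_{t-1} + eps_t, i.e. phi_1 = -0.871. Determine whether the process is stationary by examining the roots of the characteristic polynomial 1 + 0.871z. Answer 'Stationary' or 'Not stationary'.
\text{Stationary}

The AR(p) characteristic polynomial is P(z) = 1 + 0.871z.
Stationarity requires all roots to lie outside the unit circle, i.e. |z| > 1 for every root.
This is linear in z: 1 + (0.871) z = 0  =>  z = -1/(0.871) = -1.148106,  |z| = 1.148106.
Moduli of all roots: 1.1481.
All moduli strictly greater than 1? Yes.
Verdict: Stationary.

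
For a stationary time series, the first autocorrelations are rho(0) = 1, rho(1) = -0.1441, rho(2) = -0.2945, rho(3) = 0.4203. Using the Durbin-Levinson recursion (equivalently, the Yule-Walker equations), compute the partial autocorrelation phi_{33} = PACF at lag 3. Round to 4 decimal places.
\phi_{33} = 0.3621

The PACF at lag k is phi_{kk}, the last component of the solution
to the Yule-Walker system G_k phi = r_k where
  (G_k)_{ij} = rho(|i - j|), (r_k)_i = rho(i), i,j = 1..k.
Equivalently, Durbin-Levinson gives phi_{kk} iteratively:
  phi_{11} = rho(1)
  phi_{kk} = [rho(k) - sum_{j=1..k-1} phi_{k-1,j} rho(k-j)]
            / [1 - sum_{j=1..k-1} phi_{k-1,j} rho(j)],
  phi_{k,j} = phi_{k-1,j} - phi_{kk} phi_{k-1,k-j},  j = 1..k-1.
Step k = 1:
  phi_11 = rho(1) = -0.1441.
Step k = 2:
  phi_22 = [rho(2) - phi_11 rho(1)] / [1 - phi_11 rho(1)] = [-0.2945 - (-0.1441)(-0.1441)] / [1 - (-0.1441)(-0.1441)]
         = -0.31526481 / 0.97923519 = -0.32195.
  Update: phi_21 = phi_11 - phi_22 phi_11 = -0.1441 - (-0.32195)(-0.1441) = -0.190493.
Step k = 3:
  phi_33 = [rho(3) - phi_21 rho(2) - phi_22 rho(1)] / [1 - phi_21 rho(1) - phi_22 rho(2)]
    numerator   = 0.4203 - (-0.190493)(-0.2945) - (-0.32195)(-0.1441) = 0.31780681
    denominator = 1 - (-0.190493)(-0.1441) - (-0.32195)(-0.2945) = 0.87773567
  phi_33 = 0.31780681 / 0.87773567 = 0.3621.
Therefore phi_{33} = 0.3621.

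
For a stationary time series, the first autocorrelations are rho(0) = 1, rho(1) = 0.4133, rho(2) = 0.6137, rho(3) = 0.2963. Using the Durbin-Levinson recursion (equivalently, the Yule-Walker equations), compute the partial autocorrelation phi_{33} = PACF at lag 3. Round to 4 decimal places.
\phi_{33} = -0.0719

The PACF at lag k is phi_{kk}, the last component of the solution
to the Yule-Walker system G_k phi = r_k where
  (G_k)_{ij} = rho(|i - j|), (r_k)_i = rho(i), i,j = 1..k.
Equivalently, Durbin-Levinson gives phi_{kk} iteratively:
  phi_{11} = rho(1)
  phi_{kk} = [rho(k) - sum_{j=1..k-1} phi_{k-1,j} rho(k-j)]
            / [1 - sum_{j=1..k-1} phi_{k-1,j} rho(j)],
  phi_{k,j} = phi_{k-1,j} - phi_{kk} phi_{k-1,k-j},  j = 1..k-1.
Step k = 1:
  phi_11 = rho(1) = 0.4133.
Step k = 2:
  phi_22 = [rho(2) - phi_11 rho(1)] / [1 - phi_11 rho(1)] = [0.6137 - (0.4133)(0.4133)] / [1 - (0.4133)(0.4133)]
         = 0.44288311 / 0.82918311 = 0.53412.
  Update: phi_21 = phi_11 - phi_22 phi_11 = 0.4133 - (0.53412)(0.4133) = 0.192548.
Step k = 3:
  phi_33 = [rho(3) - phi_21 rho(2) - phi_22 rho(1)] / [1 - phi_21 rho(1) - phi_22 rho(2)]
    numerator   = 0.2963 - (0.192548)(0.6137) - (0.53412)(0.4133) = -0.0426186
    denominator = 1 - (0.192548)(0.4133) - (0.53412)(0.6137) = 0.59263048
  phi_33 = -0.0426186 / 0.59263048 = -0.0719.
Therefore phi_{33} = -0.0719.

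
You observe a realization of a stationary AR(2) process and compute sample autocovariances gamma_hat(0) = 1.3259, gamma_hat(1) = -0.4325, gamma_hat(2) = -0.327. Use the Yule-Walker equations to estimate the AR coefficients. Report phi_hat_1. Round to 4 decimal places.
\hat\phi_{1} = -0.4551

The Yule-Walker equations for an AR(p) process read, in matrix form,
  Gamma_p phi = r_p,   with   (Gamma_p)_{ij} = gamma(|i - j|),
                       (r_p)_i = gamma(i),   i,j = 1..p.
Substitute the sample gammas (Toeplitz matrix and right-hand side of size 2):
  Gamma_p = [[1.3259, -0.4325], [-0.4325, 1.3259]]
  r_p     = [-0.4325, -0.327]
Written out:
  1.3259 phi_1 - 0.4325 phi_2 = -0.4325
  -0.4325 phi_1 + 1.3259 phi_2 = -0.327
Solve by Cramer's rule:
  det = gamma(0)^2 - gamma(1)^2 = (1.3259)^2 - (-0.4325)^2 = 1.75801081 - 0.18705625 = 1.57095456
  phi_hat_1 = [gamma(1) gamma(0) - gamma(1) gamma(2)] / det = [(-0.4325)(1.3259) - (-0.4325)(-0.327)] / 1.57095456 = -0.71487925 / 1.57095456 = -0.4551
  phi_hat_2 = [gamma(0) gamma(2) - gamma(1)^2] / det = [(1.3259)(-0.327) - (-0.4325)^2] / 1.57095456 = -0.62062555 / 1.57095456 = -0.3951
So phi_hat = [-0.4551, -0.3951].
Therefore phi_hat_1 = -0.4551.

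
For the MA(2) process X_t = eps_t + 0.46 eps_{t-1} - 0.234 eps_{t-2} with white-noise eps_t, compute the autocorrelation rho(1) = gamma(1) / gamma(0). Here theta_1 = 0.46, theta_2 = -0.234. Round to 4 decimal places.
\rho(1) = 0.2782

For an MA(q) process with theta_0 = 1, the autocovariance is
  gamma(k) = sigma^2 * sum_{i=0..q-k} theta_i * theta_{i+k},
and rho(k) = gamma(k) / gamma(0). Sigma^2 cancels.
  numerator   = (1)*(0.46) + (0.46)*(-0.234) = 0.35236.
  denominator = (1)^2 + (0.46)^2 + (-0.234)^2 = 1.266356.
  rho(1) = 0.35236 / 1.266356 = 0.2782.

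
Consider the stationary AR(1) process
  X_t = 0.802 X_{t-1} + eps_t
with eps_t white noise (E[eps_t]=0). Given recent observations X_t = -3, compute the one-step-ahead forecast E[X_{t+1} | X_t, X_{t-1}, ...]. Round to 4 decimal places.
E[X_{t+1} \mid \mathcal F_t] = -2.4060

For an AR(p) model X_t = c + sum_i phi_i X_{t-i} + eps_t, the
one-step-ahead conditional mean is
  E[X_{t+1} | X_t, ...] = c + sum_i phi_i X_{t+1-i}.
Substitute known values:
  E[X_{t+1} | ...] = (0.802) * (-3)
                   = -2.4060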